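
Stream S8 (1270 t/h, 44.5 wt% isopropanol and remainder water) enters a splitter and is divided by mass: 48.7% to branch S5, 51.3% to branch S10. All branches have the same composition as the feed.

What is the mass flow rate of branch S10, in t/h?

Branch S10 flow = 0.513×1270 = 651.51 t/h.

651.5 t/h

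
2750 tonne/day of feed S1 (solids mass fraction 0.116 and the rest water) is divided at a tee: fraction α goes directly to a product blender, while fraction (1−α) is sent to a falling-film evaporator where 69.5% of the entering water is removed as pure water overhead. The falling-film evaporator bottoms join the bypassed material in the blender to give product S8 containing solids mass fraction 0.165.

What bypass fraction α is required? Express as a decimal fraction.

All 2750×0.116 = 319 tonne/day of solids reaches S8, so S8 = 319/0.165 = 1933.3 tonne/day and vapour = 816.67 tonne/day.
The evaporator receives (1−α)·2750 of feed at 0.884 water and removes 0.695 of that water:
0.695×0.884×(1−α)×2750 = 816.67
(1−α) = 816.67/1689.5 = 0.4834;  α = 0.5166.

0.517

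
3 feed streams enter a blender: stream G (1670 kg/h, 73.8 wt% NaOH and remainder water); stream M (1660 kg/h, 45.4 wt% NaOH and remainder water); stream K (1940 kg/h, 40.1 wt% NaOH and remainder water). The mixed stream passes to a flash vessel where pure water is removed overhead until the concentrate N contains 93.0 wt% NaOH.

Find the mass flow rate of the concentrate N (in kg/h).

2972 kg/h

NaOH entering = 1670×0.738 + 1660×0.454 + 1940×0.401 = 2764 kg/h.
All NaOH reports to N, so N = 2764/0.930 = 2972.1 kg/h.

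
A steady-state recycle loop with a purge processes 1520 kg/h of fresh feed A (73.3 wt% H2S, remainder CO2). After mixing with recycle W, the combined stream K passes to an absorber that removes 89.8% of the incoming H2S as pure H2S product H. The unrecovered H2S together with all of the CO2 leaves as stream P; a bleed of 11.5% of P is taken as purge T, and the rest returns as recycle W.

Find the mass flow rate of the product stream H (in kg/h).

1100 kg/h

H2S in K: m_A = 1520×0.733 + (1−0.115)·(1−0.898)·m_A, so m_A = 1114.2/0.9097 = 1224.7 kg/h.
Product H = 0.898×1224.7 = 1099.8 kg/h.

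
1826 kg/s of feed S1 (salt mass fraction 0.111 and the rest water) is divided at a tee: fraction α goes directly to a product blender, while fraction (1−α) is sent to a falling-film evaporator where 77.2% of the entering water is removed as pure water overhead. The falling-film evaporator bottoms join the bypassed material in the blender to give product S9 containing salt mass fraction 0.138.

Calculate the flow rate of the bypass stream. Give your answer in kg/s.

1305 kg/s

All 1826×0.111 = 202.69 kg/s of salt reaches S9, so S9 = 202.69/0.138 = 1468.7 kg/s and vapour = 357.26 kg/s.
The evaporator receives (1−α)·1826 of feed at 0.889 water and removes 0.772 of that water:
0.772×0.889×(1−α)×1826 = 357.26
(1−α) = 357.26/1253.2 = 0.2851;  α = 0.7149.
Bypass flow = 0.7149×1826 = 1305.4 kg/s.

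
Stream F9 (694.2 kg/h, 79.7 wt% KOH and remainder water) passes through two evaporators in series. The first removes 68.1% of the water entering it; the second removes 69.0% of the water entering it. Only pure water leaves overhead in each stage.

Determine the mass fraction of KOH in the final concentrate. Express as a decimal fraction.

water in feed = 694.2×0.203 = 140.92 kg/h.
After stage 1: water left = (1−0.681)×140.92 = 44.954; stream total = 598.23 kg/h.
After stage 2: water left = (1−0.690)×44.954 = 13.936; final concentrate = 567.21 kg/h.
KOH fraction = 553.28/567.21 = 0.975.

0.975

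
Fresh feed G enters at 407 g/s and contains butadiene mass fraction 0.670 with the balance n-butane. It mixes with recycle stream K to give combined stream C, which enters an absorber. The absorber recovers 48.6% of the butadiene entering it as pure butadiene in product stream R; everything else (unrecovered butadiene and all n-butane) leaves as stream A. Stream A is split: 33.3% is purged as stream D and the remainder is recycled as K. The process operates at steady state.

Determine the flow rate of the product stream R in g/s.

butadiene in C: m_A = 407×0.670 + (1−0.333)·(1−0.486)·m_A, so m_A = 272.69/0.6572 = 414.95 g/s.
Product R = 0.486×414.95 = 201.67 g/s.

201.7 g/s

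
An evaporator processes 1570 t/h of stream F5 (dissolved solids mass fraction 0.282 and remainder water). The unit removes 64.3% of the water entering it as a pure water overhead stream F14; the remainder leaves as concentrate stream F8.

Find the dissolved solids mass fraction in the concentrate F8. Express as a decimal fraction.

0.524

dissolved solids is not removed: 1570×0.282 = 442.74 t/h of dissolved solids enters F8.
water entering = 1570×0.718 = 1127.3 t/h; overhead removed = 0.643×1127.3 = 724.83 t/h.
Concentrate = 1570 − 724.83 = 845.17 t/h.
Mass fraction = 442.74/845.17 = 0.524.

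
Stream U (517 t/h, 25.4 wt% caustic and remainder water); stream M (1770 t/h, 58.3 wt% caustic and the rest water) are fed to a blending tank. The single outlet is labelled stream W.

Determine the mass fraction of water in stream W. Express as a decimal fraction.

Total flow out = 517 + 1770 = 2287 t/h.
water in = 517×0.746 + 1770×0.417 = 1123.8 t/h.
water mass fraction in W = 1123.8/2287 = 0.4914.

0.4914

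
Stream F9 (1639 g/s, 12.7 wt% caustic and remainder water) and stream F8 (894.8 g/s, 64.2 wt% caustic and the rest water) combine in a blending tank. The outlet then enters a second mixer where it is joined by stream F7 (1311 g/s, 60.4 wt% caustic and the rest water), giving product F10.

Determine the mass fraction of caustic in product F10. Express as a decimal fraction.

Overall, product flow = 3844.8 g/s.
caustic in = 1639×0.127 + 894.8×0.642 + 1311×0.604 = 1574.5 g/s.
caustic fraction in F10 = 0.4095.

0.4095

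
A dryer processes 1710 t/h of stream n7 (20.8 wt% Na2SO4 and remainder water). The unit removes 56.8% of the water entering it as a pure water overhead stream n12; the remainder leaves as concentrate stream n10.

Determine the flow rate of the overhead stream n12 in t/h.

water entering = 1710×0.792 = 1354.3 t/h; overhead removed = 0.568×1354.3 = 769.25 t/h.

769.3 t/h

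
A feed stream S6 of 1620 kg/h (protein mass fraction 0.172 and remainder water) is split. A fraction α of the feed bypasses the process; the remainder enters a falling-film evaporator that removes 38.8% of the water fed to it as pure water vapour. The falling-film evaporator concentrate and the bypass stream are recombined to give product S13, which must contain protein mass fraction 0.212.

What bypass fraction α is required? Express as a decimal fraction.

All 1620×0.172 = 278.64 kg/h of protein reaches S13, so S13 = 278.64/0.212 = 1314.3 kg/h and vapour = 305.66 kg/h.
The evaporator receives (1−α)·1620 of feed at 0.828 water and removes 0.388 of that water:
0.388×0.828×(1−α)×1620 = 305.66
(1−α) = 305.66/520.45 = 0.5873;  α = 0.4127.

0.413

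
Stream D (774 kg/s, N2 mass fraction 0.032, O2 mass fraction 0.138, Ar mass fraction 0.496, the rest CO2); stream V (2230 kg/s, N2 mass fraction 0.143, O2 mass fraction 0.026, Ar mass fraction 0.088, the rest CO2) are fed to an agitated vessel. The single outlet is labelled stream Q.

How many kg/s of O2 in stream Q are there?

O2 out = O2 in = 774×0.138 + 2230×0.026 = 164.79 kg/s.

164.8 kg/s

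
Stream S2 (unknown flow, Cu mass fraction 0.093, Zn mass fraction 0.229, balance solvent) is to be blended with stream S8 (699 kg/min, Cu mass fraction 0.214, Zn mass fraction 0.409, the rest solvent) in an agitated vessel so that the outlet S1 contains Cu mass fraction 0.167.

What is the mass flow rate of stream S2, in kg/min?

444 kg/min

Let S2 be the unknown flow. Total out = 699 + S2.
Cu balance: 149.59 + 0.093·S2 = 0.167·(699 + S2)
(0.093 − 0.167)·S2 = 0.167×699 − 149.59 = -32.853
S2 = -32.853 / -0.074 = 443.96 kg/min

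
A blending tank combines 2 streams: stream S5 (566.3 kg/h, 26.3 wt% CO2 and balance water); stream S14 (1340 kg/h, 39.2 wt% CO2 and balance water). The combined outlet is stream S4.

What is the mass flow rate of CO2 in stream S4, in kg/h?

674.2 kg/h

CO2 out = CO2 in = 566.3×0.263 + 1340×0.392 = 674.22 kg/h.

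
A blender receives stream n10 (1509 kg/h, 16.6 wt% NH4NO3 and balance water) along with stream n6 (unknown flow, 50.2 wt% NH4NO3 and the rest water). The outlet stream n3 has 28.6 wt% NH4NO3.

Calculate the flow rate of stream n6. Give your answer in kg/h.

838.3 kg/h

Let n6 be the unknown flow. Total out = 1509 + n6.
NH4NO3 balance: 250.49 + 0.502·n6 = 0.286·(1509 + n6)
(0.502 − 0.286)·n6 = 0.286×1509 − 250.49 = 181.08
n6 = 181.08 / 0.216 = 838.33 kg/h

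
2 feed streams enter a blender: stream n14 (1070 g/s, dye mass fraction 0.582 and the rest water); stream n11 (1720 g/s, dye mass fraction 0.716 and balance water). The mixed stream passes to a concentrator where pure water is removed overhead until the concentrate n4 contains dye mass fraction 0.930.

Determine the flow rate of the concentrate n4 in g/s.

dye entering = 1070×0.582 + 1720×0.716 = 1854.3 g/s.
All dye reports to n4, so n4 = 1854.3/0.930 = 1993.8 g/s.

1994 g/s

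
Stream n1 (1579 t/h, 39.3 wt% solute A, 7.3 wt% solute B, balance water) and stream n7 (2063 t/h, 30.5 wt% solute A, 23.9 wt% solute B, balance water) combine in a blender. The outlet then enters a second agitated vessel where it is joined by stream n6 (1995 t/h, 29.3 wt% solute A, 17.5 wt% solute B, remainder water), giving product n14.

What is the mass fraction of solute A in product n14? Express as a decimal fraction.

0.325

Overall, product flow = 5637 t/h.
solute A in = 1579×0.393 + 2063×0.305 + 1995×0.293 = 1834.3 t/h.
solute A fraction in n14 = 0.325.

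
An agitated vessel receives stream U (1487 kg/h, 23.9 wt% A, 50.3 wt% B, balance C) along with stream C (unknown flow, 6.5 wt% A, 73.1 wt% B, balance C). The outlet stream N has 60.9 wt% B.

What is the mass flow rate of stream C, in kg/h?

Let C be the unknown flow. Total out = 1487 + C.
B balance: 747.96 + 0.731·C = 0.609·(1487 + C)
(0.731 − 0.609)·C = 0.609×1487 − 747.96 = 157.62
C = 157.62 / 0.122 = 1292 kg/h

1292 kg/h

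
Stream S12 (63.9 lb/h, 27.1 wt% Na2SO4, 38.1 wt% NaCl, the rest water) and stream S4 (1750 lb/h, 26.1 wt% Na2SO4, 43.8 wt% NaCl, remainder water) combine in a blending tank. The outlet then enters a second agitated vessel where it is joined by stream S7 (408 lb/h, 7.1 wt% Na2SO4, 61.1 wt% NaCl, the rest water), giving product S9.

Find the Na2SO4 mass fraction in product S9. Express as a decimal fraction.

Overall, product flow = 2221.9 lb/h.
Na2SO4 in = 63.9×0.271 + 1750×0.261 + 408×0.071 = 503.03 lb/h.
Na2SO4 fraction in S9 = 0.2264.

0.2264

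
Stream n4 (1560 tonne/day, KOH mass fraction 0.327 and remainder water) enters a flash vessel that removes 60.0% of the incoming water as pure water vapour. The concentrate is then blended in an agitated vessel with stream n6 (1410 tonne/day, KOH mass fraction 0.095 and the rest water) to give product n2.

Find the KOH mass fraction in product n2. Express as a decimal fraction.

Vapour removed = 0.600×0.673×1560 = 629.93 tonne/day; concentrate = 930.07 tonne/day.
KOH reaching the mixer = 510.12 (from concentrate) + 1410×0.095 = 644.07 tonne/day.
Product flow = 930.07 + 1410 = 2340.1 tonne/day; KOH fraction = 0.275.

0.275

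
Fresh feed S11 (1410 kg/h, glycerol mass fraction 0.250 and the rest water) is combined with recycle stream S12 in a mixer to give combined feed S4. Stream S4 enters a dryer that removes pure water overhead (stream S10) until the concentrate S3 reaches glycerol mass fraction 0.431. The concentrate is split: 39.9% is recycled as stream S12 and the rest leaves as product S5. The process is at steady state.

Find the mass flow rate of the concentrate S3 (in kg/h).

1361 kg/h

Overall glycerol balance (none leaves overhead): glycerol in fresh feed = glycerol in product, i.e. 1410×0.250 = (1−0.399)·S3·0.431.
S3 = 352.5/(0.431×0.601) = 1360.8 kg/h.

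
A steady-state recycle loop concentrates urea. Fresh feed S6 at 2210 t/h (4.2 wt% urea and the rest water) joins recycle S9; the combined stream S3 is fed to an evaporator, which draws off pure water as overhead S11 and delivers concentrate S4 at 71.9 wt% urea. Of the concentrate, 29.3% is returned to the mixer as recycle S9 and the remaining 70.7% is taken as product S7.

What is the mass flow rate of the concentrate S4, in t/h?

Overall urea balance (none leaves overhead): urea in fresh feed = urea in product, i.e. 2210×0.042 = (1−0.293)·S4·0.719.
S4 = 92.82/(0.719×0.707) = 182.6 t/h.

182.6 t/h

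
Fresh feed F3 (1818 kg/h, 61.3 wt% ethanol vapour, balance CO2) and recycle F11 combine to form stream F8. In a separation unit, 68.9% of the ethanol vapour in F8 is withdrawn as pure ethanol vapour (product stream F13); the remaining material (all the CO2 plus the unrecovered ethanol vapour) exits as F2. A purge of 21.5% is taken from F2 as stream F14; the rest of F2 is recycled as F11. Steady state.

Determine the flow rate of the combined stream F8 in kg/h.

CO2 enters only via F3 and leaves only via the purge: 1818×0.387 = 0.215×(CO2 in F2), and the separation unit passes all CO2, so CO2 in F8 = CO2 in F2 = 3272.4 kg/h.
ethanol vapour in F8: m_A = 1818×0.613 + (1−0.215)·(1−0.689)·m_A, so m_A = 1114.4/0.7559 = 1474.4 kg/h.
F8 = 1474.4 + 3272.4 = 4746.8 kg/h.

4747 kg/h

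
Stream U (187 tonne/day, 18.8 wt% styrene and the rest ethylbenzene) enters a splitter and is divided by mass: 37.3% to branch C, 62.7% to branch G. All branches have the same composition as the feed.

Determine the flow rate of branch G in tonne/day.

117.2 tonne/day

Branch G flow = 0.627×187 = 117.25 tonne/day.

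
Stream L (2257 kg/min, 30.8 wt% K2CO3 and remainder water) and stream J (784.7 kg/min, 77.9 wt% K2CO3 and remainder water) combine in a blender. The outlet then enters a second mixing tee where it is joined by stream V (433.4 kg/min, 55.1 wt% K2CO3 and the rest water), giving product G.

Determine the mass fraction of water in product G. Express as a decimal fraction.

Overall, product flow = 3475.1 kg/min.
water in = 2257×0.692 + 784.7×0.221 + 433.4×0.449 = 1929.9 kg/min.
water fraction in G = 0.555.

0.555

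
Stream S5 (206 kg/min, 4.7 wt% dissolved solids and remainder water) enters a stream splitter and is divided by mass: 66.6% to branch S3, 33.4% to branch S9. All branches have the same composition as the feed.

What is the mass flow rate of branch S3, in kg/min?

137.2 kg/min

Branch S3 flow = 0.666×206 = 137.2 kg/min.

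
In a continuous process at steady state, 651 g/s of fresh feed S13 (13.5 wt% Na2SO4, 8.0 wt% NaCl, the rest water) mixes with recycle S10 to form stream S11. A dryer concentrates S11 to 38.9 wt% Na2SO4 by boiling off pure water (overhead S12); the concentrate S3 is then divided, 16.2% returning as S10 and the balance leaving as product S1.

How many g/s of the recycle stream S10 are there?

Overall Na2SO4 balance (none leaves overhead): Na2SO4 in fresh feed = Na2SO4 in product, i.e. 651×0.135 = (1−0.162)·S3·0.389.
S3 = 87.885/(0.389×0.838) = 269.6 g/s.
Recycle S10 = 0.162×269.6 = 43.675 g/s.

43.68 g/s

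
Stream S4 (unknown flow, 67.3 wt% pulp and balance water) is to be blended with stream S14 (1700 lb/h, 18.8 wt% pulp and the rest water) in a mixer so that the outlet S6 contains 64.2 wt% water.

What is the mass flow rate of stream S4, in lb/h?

917.5 lb/h

Let S4 be the unknown flow. Total out = 1700 + S4.
water balance: 1380.4 + 0.327·S4 = 0.642·(1700 + S4)
(0.327 − 0.642)·S4 = 0.642×1700 − 1380.4 = -289
S4 = -289 / -0.315 = 917.46 lb/h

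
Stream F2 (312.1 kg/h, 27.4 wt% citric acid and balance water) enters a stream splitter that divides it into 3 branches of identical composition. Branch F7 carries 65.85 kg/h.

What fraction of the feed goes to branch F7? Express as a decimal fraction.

0.211

Fraction to F7 = 65.85/312.1 = 0.2110.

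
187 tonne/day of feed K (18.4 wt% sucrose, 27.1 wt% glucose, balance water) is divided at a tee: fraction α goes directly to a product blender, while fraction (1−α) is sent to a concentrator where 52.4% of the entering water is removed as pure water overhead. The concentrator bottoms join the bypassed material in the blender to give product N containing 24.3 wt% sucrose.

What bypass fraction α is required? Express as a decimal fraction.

All 187×0.184 = 34.408 tonne/day of sucrose reaches N, so N = 34.408/0.243 = 141.6 tonne/day and vapour = 45.403 tonne/day.
The evaporator receives (1−α)·187 of feed at 0.545 water and removes 0.524 of that water:
0.524×0.545×(1−α)×187 = 45.403
(1−α) = 45.403/53.403 = 0.8502;  α = 0.1498.

0.150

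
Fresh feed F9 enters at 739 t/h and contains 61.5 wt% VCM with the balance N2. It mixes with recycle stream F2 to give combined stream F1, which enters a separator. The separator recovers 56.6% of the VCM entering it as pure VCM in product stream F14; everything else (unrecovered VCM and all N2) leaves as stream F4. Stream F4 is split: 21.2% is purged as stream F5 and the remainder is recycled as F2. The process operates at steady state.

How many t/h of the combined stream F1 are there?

2033 t/h

N2 enters only via F9 and leaves only via the purge: 739×0.385 = 0.212×(N2 in F4), and the separator passes all N2, so N2 in F1 = N2 in F4 = 1342.1 t/h.
VCM in F1: m_A = 739×0.615 + (1−0.212)·(1−0.566)·m_A, so m_A = 454.49/0.6580 = 690.7 t/h.
F1 = 690.7 + 1342.1 = 2032.8 t/h.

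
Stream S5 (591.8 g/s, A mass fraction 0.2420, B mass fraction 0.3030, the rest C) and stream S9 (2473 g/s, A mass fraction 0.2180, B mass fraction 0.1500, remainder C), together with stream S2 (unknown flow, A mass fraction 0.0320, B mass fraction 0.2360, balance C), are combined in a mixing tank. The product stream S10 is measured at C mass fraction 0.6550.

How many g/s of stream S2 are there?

Let S2 be the unknown flow. Total out = 3064.8 + S2.
C balance: 1832.2 + 0.732·S2 = 0.655·(3064.8 + S2)
(0.732 − 0.655)·S2 = 0.655×3064.8 − 1832.2 = 175.24
S2 = 175.24 / 0.077 = 2275.8 g/s

2276 g/s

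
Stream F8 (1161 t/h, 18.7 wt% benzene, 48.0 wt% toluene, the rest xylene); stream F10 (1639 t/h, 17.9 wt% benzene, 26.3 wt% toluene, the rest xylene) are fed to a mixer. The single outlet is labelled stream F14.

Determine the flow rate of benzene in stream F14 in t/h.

benzene out = benzene in = 1161×0.187 + 1639×0.179 = 510.49 t/h.

510.5 t/h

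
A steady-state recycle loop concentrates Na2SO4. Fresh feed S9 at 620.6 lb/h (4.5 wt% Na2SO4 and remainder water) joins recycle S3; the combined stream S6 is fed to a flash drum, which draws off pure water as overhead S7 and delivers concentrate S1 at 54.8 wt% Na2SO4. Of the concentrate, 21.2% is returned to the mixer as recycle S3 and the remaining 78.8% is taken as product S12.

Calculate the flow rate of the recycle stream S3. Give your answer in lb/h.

13.71 lb/h

Overall Na2SO4 balance (none leaves overhead): Na2SO4 in fresh feed = Na2SO4 in product, i.e. 620.6×0.045 = (1−0.212)·S1·0.548.
S1 = 27.927/(0.548×0.788) = 64.672 lb/h.
Recycle S3 = 0.212×64.672 = 13.711 lb/h.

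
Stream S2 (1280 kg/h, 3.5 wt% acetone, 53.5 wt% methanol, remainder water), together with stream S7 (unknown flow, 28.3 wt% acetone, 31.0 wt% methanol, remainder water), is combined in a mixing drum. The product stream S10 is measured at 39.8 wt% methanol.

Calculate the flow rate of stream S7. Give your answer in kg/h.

1993 kg/h

Let S7 be the unknown flow. Total out = 1280 + S7.
methanol balance: 684.8 + 0.310·S7 = 0.398·(1280 + S7)
(0.310 − 0.398)·S7 = 0.398×1280 − 684.8 = -175.36
S7 = -175.36 / -0.088 = 1992.7 kg/h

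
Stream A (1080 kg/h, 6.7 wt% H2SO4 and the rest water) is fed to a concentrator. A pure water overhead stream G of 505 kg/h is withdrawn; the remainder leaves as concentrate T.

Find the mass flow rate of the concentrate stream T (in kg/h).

575 kg/h

Concentrate = 1080 − 505 = 575 kg/h.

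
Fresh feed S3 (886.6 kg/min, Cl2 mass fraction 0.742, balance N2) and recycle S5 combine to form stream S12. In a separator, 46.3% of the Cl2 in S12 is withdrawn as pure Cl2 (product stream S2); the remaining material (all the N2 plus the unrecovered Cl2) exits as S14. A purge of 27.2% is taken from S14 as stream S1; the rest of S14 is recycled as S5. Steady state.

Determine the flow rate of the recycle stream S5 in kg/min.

1034 kg/min

N2 enters only via S3 and leaves only via the purge: 886.6×0.258 = 0.272×(N2 in S14), and the separator passes all N2, so N2 in S12 = N2 in S14 = 840.97 kg/min.
Cl2 in S12: m_A = 886.6×0.742 + (1−0.272)·(1−0.463)·m_A, so m_A = 657.86/0.6091 = 1080.1 kg/min.
S14 = (1−0.463)×1080.1 + 840.97 = 1421 kg/min.
Recycle S5 = (1−0.272)×1421 = 1034.5 kg/min.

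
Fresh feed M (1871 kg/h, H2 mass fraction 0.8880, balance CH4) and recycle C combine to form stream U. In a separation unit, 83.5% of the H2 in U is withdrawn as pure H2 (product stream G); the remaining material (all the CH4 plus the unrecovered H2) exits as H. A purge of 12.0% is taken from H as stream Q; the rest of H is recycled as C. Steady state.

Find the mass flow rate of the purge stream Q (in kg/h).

CH4 enters only via M and leaves only via the purge: 1871×0.112 = 0.120×(CH4 in H), and the separation unit passes all CH4, so CH4 in U = CH4 in H = 1746.3 kg/h.
H2 in U: m_A = 1871×0.888 + (1−0.120)·(1−0.835)·m_A, so m_A = 1661.4/0.8548 = 1943.7 kg/h.
H = (1−0.835)×1943.7 + 1746.3 = 2067 kg/h.
Purge Q = 0.120×2067 = 248.04 kg/h.

248 kg/h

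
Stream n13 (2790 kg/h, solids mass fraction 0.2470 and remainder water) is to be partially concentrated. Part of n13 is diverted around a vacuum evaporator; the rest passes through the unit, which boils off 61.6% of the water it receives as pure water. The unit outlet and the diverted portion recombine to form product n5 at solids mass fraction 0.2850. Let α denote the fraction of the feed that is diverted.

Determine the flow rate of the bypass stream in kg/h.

All 2790×0.247 = 689.13 kg/h of solids reaches n5, so n5 = 689.13/0.285 = 2418 kg/h and vapour = 372 kg/h.
The evaporator receives (1−α)·2790 of feed at 0.753 water and removes 0.616 of that water:
0.616×0.753×(1−α)×2790 = 372
(1−α) = 372/1294.1 = 0.2875;  α = 0.7125.
Bypass flow = 0.7125×2790 = 1988 kg/h.

1988 kg/h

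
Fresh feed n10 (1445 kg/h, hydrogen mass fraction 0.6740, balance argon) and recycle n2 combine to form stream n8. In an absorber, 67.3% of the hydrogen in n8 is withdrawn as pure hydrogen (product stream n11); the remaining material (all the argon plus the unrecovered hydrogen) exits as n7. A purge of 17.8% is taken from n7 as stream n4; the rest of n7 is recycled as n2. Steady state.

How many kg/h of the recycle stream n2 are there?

2533 kg/h

argon enters only via n10 and leaves only via the purge: 1445×0.326 = 0.178×(argon in n7), and the absorber passes all argon, so argon in n8 = argon in n7 = 2646.5 kg/h.
hydrogen in n8: m_A = 1445×0.674 + (1−0.178)·(1−0.673)·m_A, so m_A = 973.93/0.7312 = 1332 kg/h.
n7 = (1−0.673)×1332 + 2646.5 = 3082 kg/h.
Recycle n2 = (1−0.178)×3082 = 2533.4 kg/h.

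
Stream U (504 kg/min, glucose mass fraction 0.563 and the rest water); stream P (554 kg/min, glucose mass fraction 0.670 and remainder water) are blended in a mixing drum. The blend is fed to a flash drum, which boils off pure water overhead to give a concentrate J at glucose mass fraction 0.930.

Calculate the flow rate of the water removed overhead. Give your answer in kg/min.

glucose entering = 504×0.563 + 554×0.670 = 654.93 kg/min.
All glucose reports to J, so J = 654.93/0.930 = 704.23 kg/min.
Total feed = 1058 kg/min; overhead = 1058 − 704.23 = 353.77 kg/min.

353.8 kg/min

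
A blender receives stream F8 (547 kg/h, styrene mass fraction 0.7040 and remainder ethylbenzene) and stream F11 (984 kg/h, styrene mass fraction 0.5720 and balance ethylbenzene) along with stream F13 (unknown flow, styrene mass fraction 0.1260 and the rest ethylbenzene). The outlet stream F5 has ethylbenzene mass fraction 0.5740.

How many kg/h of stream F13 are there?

985.8 kg/h

Let F13 be the unknown flow. Total out = 1531 + F13.
ethylbenzene balance: 583.06 + 0.874·F13 = 0.574·(1531 + F13)
(0.874 − 0.574)·F13 = 0.574×1531 − 583.06 = 295.73
F13 = 295.73 / 0.300 = 985.77 kg/h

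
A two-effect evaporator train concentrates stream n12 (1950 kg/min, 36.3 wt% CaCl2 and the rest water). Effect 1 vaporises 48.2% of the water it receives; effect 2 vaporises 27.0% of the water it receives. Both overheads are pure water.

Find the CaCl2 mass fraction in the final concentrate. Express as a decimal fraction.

0.601

water in feed = 1950×0.637 = 1242.2 kg/min.
After stage 1: water left = (1−0.482)×1242.2 = 643.43; stream total = 1351.3 kg/min.
After stage 2: water left = (1−0.270)×643.43 = 469.71; final concentrate = 1177.6 kg/min.
CaCl2 fraction = 707.85/1177.6 = 0.601.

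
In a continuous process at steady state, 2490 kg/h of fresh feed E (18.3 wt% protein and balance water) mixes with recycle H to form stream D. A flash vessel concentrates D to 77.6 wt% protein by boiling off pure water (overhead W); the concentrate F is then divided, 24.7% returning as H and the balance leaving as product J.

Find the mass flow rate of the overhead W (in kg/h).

1903 kg/h

Overall protein balance (none leaves overhead): protein in fresh feed = protein in product, i.e. 2490×0.183 = (1−0.247)·F·0.776.
F = 455.67/(0.776×0.753) = 779.82 kg/h.
Recycle H = 0.247×779.82 = 192.62 kg/h.
Combined feed D = 2490 + 192.62 = 2682.6 kg/h.
Overhead W = D − F = 2682.6 − 779.82 = 1902.8 kg/h.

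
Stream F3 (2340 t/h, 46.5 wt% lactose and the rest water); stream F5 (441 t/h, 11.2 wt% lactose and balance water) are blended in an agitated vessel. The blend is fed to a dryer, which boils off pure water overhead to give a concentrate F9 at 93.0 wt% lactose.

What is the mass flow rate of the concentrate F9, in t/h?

lactose entering = 2340×0.465 + 441×0.112 = 1137.5 t/h.
All lactose reports to F9, so F9 = 1137.5/0.930 = 1223.1 t/h.

1223 t/h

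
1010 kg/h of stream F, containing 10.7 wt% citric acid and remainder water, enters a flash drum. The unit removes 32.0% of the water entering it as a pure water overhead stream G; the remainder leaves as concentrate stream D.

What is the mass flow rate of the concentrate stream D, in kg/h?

water entering = 1010×0.893 = 901.93 kg/h; overhead removed = 0.320×901.93 = 288.62 kg/h.
Concentrate = 1010 − 288.62 = 721.38 kg/h.

721.4 kg/h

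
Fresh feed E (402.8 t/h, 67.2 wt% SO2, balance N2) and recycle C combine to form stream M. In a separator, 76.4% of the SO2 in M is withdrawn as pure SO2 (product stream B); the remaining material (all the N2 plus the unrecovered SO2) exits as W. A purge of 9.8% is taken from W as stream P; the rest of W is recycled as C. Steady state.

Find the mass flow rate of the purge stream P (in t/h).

140.1 t/h

N2 enters only via E and leaves only via the purge: 402.8×0.328 = 0.098×(N2 in W), and the separator passes all N2, so N2 in M = N2 in W = 1348.1 t/h.
SO2 in M: m_A = 402.8×0.672 + (1−0.098)·(1−0.764)·m_A, so m_A = 270.68/0.7871 = 343.89 t/h.
W = (1−0.764)×343.89 + 1348.1 = 1429.3 t/h.
Purge P = 0.098×1429.3 = 140.07 t/h.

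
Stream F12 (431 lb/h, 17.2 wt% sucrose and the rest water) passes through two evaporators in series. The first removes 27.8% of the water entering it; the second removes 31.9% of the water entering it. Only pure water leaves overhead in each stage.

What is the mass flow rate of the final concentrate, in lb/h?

249.6 lb/h

water in feed = 431×0.828 = 356.87 lb/h.
After stage 1: water left = (1−0.278)×356.87 = 257.66; stream total = 331.79 lb/h.
After stage 2: water left = (1−0.319)×257.66 = 175.47; final concentrate = 249.6 lb/h.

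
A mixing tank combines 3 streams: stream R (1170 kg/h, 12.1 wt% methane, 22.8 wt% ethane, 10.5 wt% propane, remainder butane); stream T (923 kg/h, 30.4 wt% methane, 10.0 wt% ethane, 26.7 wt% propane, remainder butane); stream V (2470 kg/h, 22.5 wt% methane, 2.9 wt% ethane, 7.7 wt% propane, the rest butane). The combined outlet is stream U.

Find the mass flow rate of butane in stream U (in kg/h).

2595 kg/h

butane out = butane in = 1170×0.546 + 923×0.329 + 2470×0.669 = 2594.9 kg/h.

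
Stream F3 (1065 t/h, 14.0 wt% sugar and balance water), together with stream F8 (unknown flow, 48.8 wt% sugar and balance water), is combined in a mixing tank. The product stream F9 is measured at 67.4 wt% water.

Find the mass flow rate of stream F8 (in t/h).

1223 t/h

Let F8 be the unknown flow. Total out = 1065 + F8.
water balance: 915.9 + 0.512·F8 = 0.674·(1065 + F8)
(0.512 − 0.674)·F8 = 0.674×1065 − 915.9 = -198.09
F8 = -198.09 / -0.162 = 1222.8 t/h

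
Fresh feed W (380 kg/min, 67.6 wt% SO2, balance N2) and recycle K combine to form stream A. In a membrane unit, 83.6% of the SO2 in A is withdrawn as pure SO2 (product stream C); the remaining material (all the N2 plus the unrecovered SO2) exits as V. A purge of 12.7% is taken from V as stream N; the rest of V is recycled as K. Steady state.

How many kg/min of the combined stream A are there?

N2 enters only via W and leaves only via the purge: 380×0.324 = 0.127×(N2 in V), and the membrane unit passes all N2, so N2 in A = N2 in V = 969.45 kg/min.
SO2 in A: m_A = 380×0.676 + (1−0.127)·(1−0.836)·m_A, so m_A = 256.88/0.8568 = 299.8 kg/min.
A = 299.8 + 969.45 = 1269.3 kg/min.

1269 kg/min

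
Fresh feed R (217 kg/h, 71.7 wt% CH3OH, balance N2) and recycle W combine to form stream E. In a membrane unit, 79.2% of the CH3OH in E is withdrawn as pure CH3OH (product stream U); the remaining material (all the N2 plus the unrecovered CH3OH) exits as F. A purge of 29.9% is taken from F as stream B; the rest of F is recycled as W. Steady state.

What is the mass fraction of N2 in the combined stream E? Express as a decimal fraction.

N2 enters only via R and leaves only via the purge: 217×0.283 = 0.299×(N2 in F), and the membrane unit passes all N2, so N2 in E = N2 in F = 205.39 kg/h.
CH3OH in E: m_A = 217×0.717 + (1−0.299)·(1−0.792)·m_A, so m_A = 155.59/0.8542 = 182.15 kg/h.
E = 182.15 + 205.39 = 387.54 kg/h.
N2 fraction in E = 205.39/387.54 = 0.530.

0.530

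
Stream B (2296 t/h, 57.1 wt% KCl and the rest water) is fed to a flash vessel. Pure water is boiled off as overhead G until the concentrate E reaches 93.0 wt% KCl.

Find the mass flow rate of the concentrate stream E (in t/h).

1410 t/h

KCl is conserved: 2296×0.571 = 1311 t/h all reports to the concentrate.
Concentrate = 1311/(target fraction) = 1409.7 t/h.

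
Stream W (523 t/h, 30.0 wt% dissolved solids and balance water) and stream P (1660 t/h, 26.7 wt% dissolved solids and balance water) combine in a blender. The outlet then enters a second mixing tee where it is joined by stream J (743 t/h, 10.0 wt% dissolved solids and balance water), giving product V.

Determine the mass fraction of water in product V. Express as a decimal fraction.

Overall, product flow = 2926 t/h.
water in = 523×0.700 + 1660×0.733 + 743×0.900 = 2251.6 t/h.
water fraction in V = 0.770.

0.770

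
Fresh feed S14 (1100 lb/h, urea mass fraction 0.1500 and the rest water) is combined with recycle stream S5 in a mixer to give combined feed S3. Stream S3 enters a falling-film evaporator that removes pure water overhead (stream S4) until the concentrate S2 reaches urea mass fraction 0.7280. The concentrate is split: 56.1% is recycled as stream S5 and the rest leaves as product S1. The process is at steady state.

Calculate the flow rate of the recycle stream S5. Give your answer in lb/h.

Overall urea balance (none leaves overhead): urea in fresh feed = urea in product, i.e. 1100×0.150 = (1−0.561)·S2·0.728.
S2 = 165/(0.728×0.439) = 516.28 lb/h.
Recycle S5 = 0.561×516.28 = 289.63 lb/h.

289.6 lb/h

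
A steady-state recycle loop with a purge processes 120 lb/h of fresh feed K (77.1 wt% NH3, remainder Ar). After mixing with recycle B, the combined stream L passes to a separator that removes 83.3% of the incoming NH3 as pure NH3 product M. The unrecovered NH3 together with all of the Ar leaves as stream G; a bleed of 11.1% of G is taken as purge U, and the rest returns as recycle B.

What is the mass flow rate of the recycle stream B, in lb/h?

236.2 lb/h

Ar enters only via K and leaves only via the purge: 120×0.229 = 0.111×(Ar in G), and the separator passes all Ar, so Ar in L = Ar in G = 247.57 lb/h.
NH3 in L: m_A = 120×0.771 + (1−0.111)·(1−0.833)·m_A, so m_A = 92.52/0.8515 = 108.65 lb/h.
G = (1−0.833)×108.65 + 247.57 = 265.71 lb/h.
Recycle B = (1−0.111)×265.71 = 236.22 lb/h.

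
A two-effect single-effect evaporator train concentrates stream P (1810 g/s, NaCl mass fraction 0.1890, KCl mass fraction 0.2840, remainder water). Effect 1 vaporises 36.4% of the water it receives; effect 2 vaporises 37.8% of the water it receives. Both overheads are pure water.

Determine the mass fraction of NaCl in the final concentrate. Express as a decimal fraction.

0.2773

water in feed = 1810×0.527 = 953.87 g/s.
After stage 1: water left = (1−0.364)×953.87 = 606.66; stream total = 1462.8 g/s.
After stage 2: water left = (1−0.378)×606.66 = 377.34; final concentrate = 1233.5 g/s.
NaCl fraction = 342.09/1233.5 = 0.2773.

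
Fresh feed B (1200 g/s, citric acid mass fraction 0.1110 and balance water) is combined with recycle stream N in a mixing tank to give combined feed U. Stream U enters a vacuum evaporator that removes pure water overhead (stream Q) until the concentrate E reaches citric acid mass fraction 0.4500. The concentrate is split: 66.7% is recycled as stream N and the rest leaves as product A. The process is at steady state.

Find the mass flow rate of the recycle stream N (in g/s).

592.9 g/s

Overall citric acid balance (none leaves overhead): citric acid in fresh feed = citric acid in product, i.e. 1200×0.111 = (1−0.667)·E·0.450.
E = 133.2/(0.450×0.333) = 888.89 g/s.
Recycle N = 0.667×888.89 = 592.89 g/s.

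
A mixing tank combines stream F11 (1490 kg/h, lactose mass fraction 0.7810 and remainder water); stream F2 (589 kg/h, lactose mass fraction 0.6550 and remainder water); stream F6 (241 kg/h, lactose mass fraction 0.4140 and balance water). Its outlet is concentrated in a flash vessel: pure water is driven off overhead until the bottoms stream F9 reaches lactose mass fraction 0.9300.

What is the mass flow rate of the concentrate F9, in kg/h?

1773 kg/h

lactose entering = 1490×0.781 + 589×0.655 + 241×0.414 = 1649.3 kg/h.
All lactose reports to F9, so F9 = 1649.3/0.930 = 1773.4 kg/h.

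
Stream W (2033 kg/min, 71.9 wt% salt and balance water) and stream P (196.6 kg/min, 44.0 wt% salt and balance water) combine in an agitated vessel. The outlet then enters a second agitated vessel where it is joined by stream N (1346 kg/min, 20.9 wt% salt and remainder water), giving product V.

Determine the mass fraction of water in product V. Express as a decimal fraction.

0.488

Overall, product flow = 3575.6 kg/min.
water in = 2033×0.281 + 196.6×0.560 + 1346×0.791 = 1746.1 kg/min.
water fraction in V = 0.488.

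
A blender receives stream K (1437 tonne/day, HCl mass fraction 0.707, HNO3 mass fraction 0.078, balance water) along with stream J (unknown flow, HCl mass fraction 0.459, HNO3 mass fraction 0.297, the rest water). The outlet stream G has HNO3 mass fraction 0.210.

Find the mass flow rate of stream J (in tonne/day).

2180 tonne/day

Let J be the unknown flow. Total out = 1437 + J.
HNO3 balance: 112.09 + 0.297·J = 0.210·(1437 + J)
(0.297 − 0.210)·J = 0.210×1437 − 112.09 = 189.68
J = 189.68 / 0.087 = 2180.3 tonne/day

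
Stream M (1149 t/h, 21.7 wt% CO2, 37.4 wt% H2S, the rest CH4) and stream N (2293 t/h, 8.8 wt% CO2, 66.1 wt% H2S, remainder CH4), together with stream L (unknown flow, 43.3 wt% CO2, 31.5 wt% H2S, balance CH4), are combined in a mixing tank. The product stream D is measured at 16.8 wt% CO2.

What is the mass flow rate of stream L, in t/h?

Let L be the unknown flow. Total out = 3442 + L.
CO2 balance: 451.12 + 0.433·L = 0.168·(3442 + L)
(0.433 − 0.168)·L = 0.168×3442 − 451.12 = 127.14
L = 127.14 / 0.265 = 479.77 t/h

479.8 t/h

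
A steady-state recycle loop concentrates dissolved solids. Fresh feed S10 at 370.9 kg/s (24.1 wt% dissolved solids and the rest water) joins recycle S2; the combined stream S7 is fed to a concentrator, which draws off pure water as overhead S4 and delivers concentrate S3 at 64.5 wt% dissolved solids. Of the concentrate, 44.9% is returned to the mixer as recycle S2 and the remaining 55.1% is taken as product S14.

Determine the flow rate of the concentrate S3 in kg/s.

251.5 kg/s

Overall dissolved solids balance (none leaves overhead): dissolved solids in fresh feed = dissolved solids in product, i.e. 370.9×0.241 = (1−0.449)·S3·0.645.
S3 = 89.387/(0.645×0.551) = 251.51 kg/s.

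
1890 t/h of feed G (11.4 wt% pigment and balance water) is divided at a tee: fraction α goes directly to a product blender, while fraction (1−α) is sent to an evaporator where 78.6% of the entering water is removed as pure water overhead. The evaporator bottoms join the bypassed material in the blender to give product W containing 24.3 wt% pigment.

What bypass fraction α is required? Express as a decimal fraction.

All 1890×0.114 = 215.46 t/h of pigment reaches W, so W = 215.46/0.243 = 886.67 t/h and vapour = 1003.3 t/h.
The evaporator receives (1−α)·1890 of feed at 0.886 water and removes 0.786 of that water:
0.786×0.886×(1−α)×1890 = 1003.3
(1−α) = 1003.3/1316.2 = 0.7623;  α = 0.2377.

0.238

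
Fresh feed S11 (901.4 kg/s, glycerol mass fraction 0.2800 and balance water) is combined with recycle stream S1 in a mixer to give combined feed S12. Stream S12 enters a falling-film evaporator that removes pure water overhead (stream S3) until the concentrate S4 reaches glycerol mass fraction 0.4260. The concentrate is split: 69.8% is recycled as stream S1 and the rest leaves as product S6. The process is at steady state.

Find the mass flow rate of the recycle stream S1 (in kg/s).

Overall glycerol balance (none leaves overhead): glycerol in fresh feed = glycerol in product, i.e. 901.4×0.280 = (1−0.698)·S4·0.426.
S4 = 252.39/(0.426×0.302) = 1961.8 kg/s.
Recycle S1 = 0.698×1961.8 = 1369.3 kg/s.

1369 kg/s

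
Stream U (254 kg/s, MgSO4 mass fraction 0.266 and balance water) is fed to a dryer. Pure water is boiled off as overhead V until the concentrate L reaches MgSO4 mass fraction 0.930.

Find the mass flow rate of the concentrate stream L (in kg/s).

MgSO4 is conserved: 254×0.266 = 67.564 kg/s all reports to the concentrate.
Concentrate = 67.564/(target fraction) = 72.649 kg/s.

72.65 kg/s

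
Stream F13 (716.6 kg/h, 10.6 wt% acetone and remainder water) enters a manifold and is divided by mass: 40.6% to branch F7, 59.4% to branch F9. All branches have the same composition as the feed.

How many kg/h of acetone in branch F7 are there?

30.84 kg/h

Branch F7 total = 0.406×716.6 = 290.94 kg/h.
acetone in F7 = 0.106×290.94 = 30.84 kg/h.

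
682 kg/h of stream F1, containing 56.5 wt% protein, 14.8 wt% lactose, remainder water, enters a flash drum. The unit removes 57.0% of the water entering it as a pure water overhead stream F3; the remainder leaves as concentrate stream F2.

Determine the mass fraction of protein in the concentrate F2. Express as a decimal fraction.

0.6755

protein is not removed: 682×0.565 = 385.33 kg/h of protein enters F2.
water entering = 682×0.287 = 195.73 kg/h; overhead removed = 0.570×195.73 = 111.57 kg/h.
Concentrate = 682 − 111.57 = 570.43 kg/h.
Mass fraction = 385.33/570.43 = 0.6755.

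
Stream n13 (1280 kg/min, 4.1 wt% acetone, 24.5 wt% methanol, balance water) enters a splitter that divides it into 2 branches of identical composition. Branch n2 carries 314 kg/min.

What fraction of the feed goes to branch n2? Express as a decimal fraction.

0.245

Fraction to n2 = 314/1280 = 0.2453.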